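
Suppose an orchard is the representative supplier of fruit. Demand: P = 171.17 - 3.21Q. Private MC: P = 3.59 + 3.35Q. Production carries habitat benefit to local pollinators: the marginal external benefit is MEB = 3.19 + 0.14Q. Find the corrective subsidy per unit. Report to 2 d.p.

subsidy = 6.91 per unit

Social marginal cost = private MC − MEB = 0.40 + 3.21Q.
Set SMC = demand: 0.40 + 3.21Q = 171.17 - 3.21Q → Q* = 26.5997.
The Pigouvian subsidy equals MEB at Q*: 3.19 + 0.14×26.5997 = 6.9140.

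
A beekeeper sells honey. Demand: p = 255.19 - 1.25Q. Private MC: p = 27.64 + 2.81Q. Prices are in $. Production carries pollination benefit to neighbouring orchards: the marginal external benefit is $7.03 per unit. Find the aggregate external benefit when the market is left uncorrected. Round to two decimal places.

Market equilibrium (private): 27.64 + 2.81Q = 255.19 - 1.25Q → Q_m = 56.0468.
Total external benefit = MEB × Q_m = 7.03 × 56.0468 = 394.0090.

$394.01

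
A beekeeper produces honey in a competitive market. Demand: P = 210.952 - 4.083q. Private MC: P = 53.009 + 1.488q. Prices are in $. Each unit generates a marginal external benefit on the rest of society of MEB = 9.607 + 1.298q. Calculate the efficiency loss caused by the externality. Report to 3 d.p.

Market equilibrium (private): 53.009 + 1.488q = 210.952 - 4.083q → q_m = 28.3509.
Social marginal cost = private MC − MEB = 43.402 + 0.190q.
Set SMC = demand: 43.402 + 0.190q = 210.952 - 4.083q → q* = 39.2113.
Height of the DWL triangle at q_m is demand(q_m) − SMC(q_m) = MEB(q_m) = 46.4065.
DWL = ½ × 10.8604 × 46.4065 = 251.9966.

DWL = $251.997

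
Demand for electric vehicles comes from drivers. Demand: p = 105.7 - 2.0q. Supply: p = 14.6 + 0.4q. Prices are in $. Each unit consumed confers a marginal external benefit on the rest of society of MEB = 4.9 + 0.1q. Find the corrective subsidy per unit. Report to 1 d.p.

Social marginal benefit = demand + MEB = 110.6 - 1.9q.
Set SMB = MC: 110.6 - 1.9q = 14.6 + 0.4q → q* = 41.7391.
The Pigouvian subsidy equals MEB at q*: 4.9 + 0.1×41.7391 = 9.0739.

subsidy = $9.1 per unit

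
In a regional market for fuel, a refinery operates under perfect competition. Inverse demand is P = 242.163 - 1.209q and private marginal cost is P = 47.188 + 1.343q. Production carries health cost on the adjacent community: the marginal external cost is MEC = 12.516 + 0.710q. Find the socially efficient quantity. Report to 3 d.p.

q* = 55.935

Social marginal cost = private MC + MEC = 59.704 + 2.053q.
Set SMC = demand: 59.704 + 2.053q = 242.163 - 1.209q → q* = 55.9347.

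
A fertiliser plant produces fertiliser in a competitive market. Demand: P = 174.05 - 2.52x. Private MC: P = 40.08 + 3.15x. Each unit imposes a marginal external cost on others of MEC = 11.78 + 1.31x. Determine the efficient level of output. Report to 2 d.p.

x* = 17.51

Social marginal cost = private MC + MEC = 51.86 + 4.46x.
Set SMC = demand: 51.86 + 4.46x = 174.05 - 2.52x → x* = 17.5057.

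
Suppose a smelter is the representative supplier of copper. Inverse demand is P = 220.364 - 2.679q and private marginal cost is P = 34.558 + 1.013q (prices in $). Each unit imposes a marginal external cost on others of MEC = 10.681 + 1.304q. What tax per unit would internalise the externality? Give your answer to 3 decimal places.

Social marginal cost = private MC + MEC = 45.239 + 2.317q.
Set SMC = demand: 45.239 + 2.317q = 220.364 - 2.679q → q* = 35.0530.
The Pigouvian tax equals MEC at q*: 10.681 + 1.304×35.0530 = 56.3901.

tax = $56.390 per unit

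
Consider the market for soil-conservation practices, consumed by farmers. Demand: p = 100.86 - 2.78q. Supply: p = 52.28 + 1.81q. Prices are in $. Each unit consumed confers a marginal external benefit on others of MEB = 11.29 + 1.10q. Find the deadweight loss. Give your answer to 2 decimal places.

Market equilibrium (private): 52.28 + 1.81q = 100.86 - 2.78q → q_m = 10.5839.
Social marginal benefit = demand + MEB = 112.15 - 1.68q.
Set SMB = MC: 112.15 - 1.68q = 52.28 + 1.81q → q* = 17.1547.
Height of the DWL triangle at q_m is SMB(q_m) − MC(q_m) = MEB(q_m) = 22.9323.
DWL = ½ × 6.5708 × 22.9323 = 75.3418.

DWL = $75.34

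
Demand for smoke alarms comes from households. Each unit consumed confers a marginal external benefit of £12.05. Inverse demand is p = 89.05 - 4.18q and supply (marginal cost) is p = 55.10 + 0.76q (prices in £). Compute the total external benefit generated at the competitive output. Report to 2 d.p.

Market equilibrium (private): 55.10 + 0.76q = 89.05 - 4.18q → q_m = 6.8725.
Total external benefit = MEB × q_m = 12.05 × 6.8725 = 82.8136.

£82.81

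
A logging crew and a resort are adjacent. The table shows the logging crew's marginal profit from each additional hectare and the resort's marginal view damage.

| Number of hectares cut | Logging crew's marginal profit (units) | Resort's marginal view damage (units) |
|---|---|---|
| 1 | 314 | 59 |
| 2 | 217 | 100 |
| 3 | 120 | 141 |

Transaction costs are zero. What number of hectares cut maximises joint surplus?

Bargaining reaches the level where marginal profit last exceeds marginal view damage.
That holds through level 2 (217 ≥ 100) but not at 3 (120 < 141).

2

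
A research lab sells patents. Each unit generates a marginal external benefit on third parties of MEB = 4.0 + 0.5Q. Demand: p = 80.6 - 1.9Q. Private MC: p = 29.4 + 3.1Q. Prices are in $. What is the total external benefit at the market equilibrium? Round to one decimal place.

$67.2

Market equilibrium (private): 29.4 + 3.1Q = 80.6 - 1.9Q → Q_m = 10.2400.
Total external benefit = ∫₀^{Q_m} (4.0 + 0.5Q) dQ = 4.0×10.2400 + ½×0.5×10.2400² = 67.1744.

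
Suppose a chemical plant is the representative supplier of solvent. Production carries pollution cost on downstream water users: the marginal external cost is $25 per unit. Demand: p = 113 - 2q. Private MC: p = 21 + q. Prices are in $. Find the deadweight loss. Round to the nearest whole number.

DWL = $104

Market equilibrium (private): 21 + q = 113 - 2q → q_m = 30.6667.
Social marginal cost = private MC + MEC = 46 + q.
Set SMC = demand: 46 + q = 113 - 2q → q* = 22.3333.
The loss is the area between SMC and demand from q* to q_m; with linear curves that's a triangle of height MEC(q_m).
DWL = ½ × 8.3334 × 25.0000 = 104.1675.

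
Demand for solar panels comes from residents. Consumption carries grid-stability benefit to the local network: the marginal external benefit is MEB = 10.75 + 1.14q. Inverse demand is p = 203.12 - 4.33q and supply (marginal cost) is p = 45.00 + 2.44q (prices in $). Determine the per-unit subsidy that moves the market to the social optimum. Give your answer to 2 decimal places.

Social marginal benefit = demand + MEB = 213.87 - 3.19q.
Set SMB = MC: 213.87 - 3.19q = 45.00 + 2.44q → q* = 29.9947.
The Pigouvian subsidy equals MEB at q*: 10.75 + 1.14×29.9947 = 44.9440.

subsidy = $44.94 per unit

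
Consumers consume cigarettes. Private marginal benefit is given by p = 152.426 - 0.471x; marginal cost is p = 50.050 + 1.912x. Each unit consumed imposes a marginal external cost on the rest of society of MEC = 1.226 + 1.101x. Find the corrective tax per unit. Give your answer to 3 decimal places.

Social marginal benefit = demand − MEC = 151.200 - 1.572x.
Set SMB = MC: 151.200 - 1.572x = 50.050 + 1.912x → x* = 29.0327.
The Pigouvian tax equals MEC at x*: 1.226 + 1.101×29.0327 = 33.1910.

tax = 33.191 per unit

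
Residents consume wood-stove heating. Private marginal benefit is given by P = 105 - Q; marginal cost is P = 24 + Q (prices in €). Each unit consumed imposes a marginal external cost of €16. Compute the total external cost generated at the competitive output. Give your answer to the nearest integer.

Market equilibrium (private): 24 + Q = 105 - Q → Q_m = 40.5000.
Total external cost = MEC × Q_m = 16 × 40.5000 = 648.0000.

€648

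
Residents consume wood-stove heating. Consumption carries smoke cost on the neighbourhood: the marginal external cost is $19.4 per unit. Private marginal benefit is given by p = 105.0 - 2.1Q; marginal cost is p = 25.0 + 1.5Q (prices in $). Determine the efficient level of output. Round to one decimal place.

Social marginal benefit = demand − MEC = 85.6 - 2.1Q.
Set SMB = MC: 85.6 - 2.1Q = 25.0 + 1.5Q → Q* = 16.8333.

Q* = 16.8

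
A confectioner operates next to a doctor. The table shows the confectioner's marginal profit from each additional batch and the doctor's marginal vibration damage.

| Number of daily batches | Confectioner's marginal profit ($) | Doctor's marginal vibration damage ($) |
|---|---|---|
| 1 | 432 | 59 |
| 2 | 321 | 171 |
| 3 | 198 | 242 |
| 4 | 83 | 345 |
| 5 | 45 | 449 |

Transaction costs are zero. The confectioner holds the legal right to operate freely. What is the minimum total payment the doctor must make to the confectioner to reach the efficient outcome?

$326

Left alone the confectioner would choose level 5 (marginal profit stays positive).
Efficient level: k* = 2 (marginal profit ≥ marginal vibration damage through 2).
The doctor must at least cover the confectioner's forgone profit from cutting 5→2: 198 + 83 + 45 = 326.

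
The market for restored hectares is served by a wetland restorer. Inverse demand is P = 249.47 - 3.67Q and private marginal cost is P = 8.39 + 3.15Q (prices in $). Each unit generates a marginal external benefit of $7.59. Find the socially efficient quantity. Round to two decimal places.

Q* = 36.46

Social marginal cost = private MC − MEB = 0.80 + 3.15Q.
Set SMC = demand: 0.80 + 3.15Q = 249.47 - 3.67Q → Q* = 36.4619.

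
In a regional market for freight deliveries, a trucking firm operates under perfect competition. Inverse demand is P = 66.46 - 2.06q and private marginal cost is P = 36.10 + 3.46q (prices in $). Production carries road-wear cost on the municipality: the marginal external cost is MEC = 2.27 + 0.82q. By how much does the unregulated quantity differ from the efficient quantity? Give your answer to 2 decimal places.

Market equilibrium (private): 36.10 + 3.46q = 66.46 - 2.06q → q_m = 5.5000.
Social marginal cost = private MC + MEC = 38.37 + 4.28q.
Set SMC = demand: 38.37 + 4.28q = 66.46 - 2.06q → q* = 4.4306.
Gap = |5.5000 − 4.4306| = 1.0694.

1.07 units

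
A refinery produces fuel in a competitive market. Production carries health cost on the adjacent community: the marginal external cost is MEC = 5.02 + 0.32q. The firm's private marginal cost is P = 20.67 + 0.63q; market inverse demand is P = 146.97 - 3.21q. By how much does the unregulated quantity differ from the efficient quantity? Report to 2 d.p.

3.74 units

Market equilibrium (private): 20.67 + 0.63q = 146.97 - 3.21q → q_m = 32.8906.
Social marginal cost = private MC + MEC = 25.69 + 0.95q.
Set SMC = demand: 25.69 + 0.95q = 146.97 - 3.21q → q* = 29.1538.
Gap = |32.8906 − 29.1538| = 3.7368.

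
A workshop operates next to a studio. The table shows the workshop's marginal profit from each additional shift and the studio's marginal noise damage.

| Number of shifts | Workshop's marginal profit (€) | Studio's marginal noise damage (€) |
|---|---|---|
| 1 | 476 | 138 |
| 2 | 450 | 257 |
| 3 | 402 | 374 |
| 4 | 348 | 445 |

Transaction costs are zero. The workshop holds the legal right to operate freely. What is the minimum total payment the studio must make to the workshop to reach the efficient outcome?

€348

Left alone the workshop would choose level 4 (marginal profit stays positive).
Efficient level: k* = 3 (marginal profit ≥ marginal noise damage through 3).
The studio must at least cover the workshop's forgone profit from cutting 4→3: 348 = 348.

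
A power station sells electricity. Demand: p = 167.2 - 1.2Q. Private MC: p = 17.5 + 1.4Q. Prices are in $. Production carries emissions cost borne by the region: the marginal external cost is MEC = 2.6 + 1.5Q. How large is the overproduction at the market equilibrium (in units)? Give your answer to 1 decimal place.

21.7 units

Market equilibrium (private): 17.5 + 1.4Q = 167.2 - 1.2Q → Q_m = 57.5769.
Social marginal cost = private MC + MEC = 20.1 + 2.9Q.
Set SMC = demand: 20.1 + 2.9Q = 167.2 - 1.2Q → Q* = 35.8780.
Gap = |57.5769 − 35.8780| = 21.6989.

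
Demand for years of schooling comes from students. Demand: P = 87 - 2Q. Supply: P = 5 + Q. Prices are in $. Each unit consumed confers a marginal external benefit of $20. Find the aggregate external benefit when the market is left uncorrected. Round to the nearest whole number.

$547

Market equilibrium (private): 5 + Q = 87 - 2Q → Q_m = 27.3333.
Total external benefit = MEB × Q_m = 20 × 27.3333 = 546.6660.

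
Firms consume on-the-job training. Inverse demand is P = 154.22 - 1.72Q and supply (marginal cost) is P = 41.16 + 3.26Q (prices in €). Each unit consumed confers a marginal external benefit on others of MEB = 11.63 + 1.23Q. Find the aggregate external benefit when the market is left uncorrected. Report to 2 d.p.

Market equilibrium (private): 41.16 + 3.26Q = 154.22 - 1.72Q → Q_m = 22.7028.
Total external benefit = ∫₀^{Q_m} (11.63 + 1.23Q) dQ = 11.63×22.7028 + ½×1.23×22.7028² = 581.0151.

€581.02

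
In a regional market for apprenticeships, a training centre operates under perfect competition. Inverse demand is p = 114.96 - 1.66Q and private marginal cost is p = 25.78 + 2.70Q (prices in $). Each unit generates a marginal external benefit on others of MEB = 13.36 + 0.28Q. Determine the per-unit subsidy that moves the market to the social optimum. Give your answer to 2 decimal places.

Social marginal cost = private MC − MEB = 12.42 + 2.42Q.
Set SMC = demand: 12.42 + 2.42Q = 114.96 - 1.66Q → Q* = 25.1324.
The Pigouvian subsidy equals MEB at Q*: 13.36 + 0.28×25.1324 = 20.3971.

subsidy = $20.40 per unit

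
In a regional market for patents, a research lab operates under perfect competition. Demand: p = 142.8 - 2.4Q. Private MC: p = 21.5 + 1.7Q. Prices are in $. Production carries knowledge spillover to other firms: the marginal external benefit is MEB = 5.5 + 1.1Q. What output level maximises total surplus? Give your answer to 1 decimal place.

Social marginal cost = private MC − MEB = 16.0 + 0.6Q.
Set SMC = demand: 16.0 + 0.6Q = 142.8 - 2.4Q → Q* = 42.2667.

Q* = 42.3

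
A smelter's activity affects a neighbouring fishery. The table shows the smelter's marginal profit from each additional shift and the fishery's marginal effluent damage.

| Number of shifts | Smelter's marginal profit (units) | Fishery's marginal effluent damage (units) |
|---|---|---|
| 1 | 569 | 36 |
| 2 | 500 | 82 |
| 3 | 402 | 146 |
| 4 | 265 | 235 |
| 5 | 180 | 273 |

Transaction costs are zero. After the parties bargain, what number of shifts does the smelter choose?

4

Bargaining reaches the level where marginal profit last exceeds marginal effluent damage.
That holds through level 4 (265 ≥ 235) but not at 5 (180 < 273).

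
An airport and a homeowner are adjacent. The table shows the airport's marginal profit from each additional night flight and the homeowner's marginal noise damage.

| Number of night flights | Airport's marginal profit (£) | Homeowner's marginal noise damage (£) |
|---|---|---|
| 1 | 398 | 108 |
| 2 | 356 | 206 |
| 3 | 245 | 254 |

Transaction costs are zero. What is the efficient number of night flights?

Bargaining reaches the level where marginal profit last exceeds marginal noise damage.
That holds through level 2 (356 ≥ 206) but not at 3 (245 < 254).

2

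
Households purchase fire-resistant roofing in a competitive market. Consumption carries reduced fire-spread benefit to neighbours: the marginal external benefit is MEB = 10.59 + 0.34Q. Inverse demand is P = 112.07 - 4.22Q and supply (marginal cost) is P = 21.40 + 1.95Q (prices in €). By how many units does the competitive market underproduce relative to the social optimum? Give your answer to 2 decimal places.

Market equilibrium (private): 21.40 + 1.95Q = 112.07 - 4.22Q → Q_m = 14.6953.
Social marginal benefit = demand + MEB = 122.66 - 3.88Q.
Set SMB = MC: 122.66 - 3.88Q = 21.40 + 1.95Q → Q* = 17.3688.
Gap = |14.6953 − 17.3688| = 2.6735.

2.67 units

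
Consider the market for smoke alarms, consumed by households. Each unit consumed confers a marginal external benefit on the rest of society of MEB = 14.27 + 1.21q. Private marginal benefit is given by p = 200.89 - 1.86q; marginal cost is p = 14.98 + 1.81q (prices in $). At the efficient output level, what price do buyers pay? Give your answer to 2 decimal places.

Social marginal benefit = demand + MEB = 215.16 - 0.65q.
Set SMB = MC: 215.16 - 0.65q = 14.98 + 1.81q → q* = 81.3740.
Consumer price on the demand curve at q*: 200.89 − 1.86×81.3740 = 49.5344.

P = $49.53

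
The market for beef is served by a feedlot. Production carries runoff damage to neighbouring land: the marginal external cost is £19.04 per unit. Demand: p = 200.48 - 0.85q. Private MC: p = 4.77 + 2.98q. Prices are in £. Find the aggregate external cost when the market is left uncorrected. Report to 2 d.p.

£972.93

Market equilibrium (private): 4.77 + 2.98q = 200.48 - 0.85q → q_m = 51.0992.
Total external cost = MEC × q_m = 19.04 × 51.0992 = 972.9288.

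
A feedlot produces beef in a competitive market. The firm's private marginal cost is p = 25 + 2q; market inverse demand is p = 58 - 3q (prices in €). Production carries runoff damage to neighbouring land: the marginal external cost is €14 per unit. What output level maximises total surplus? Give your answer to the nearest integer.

Social marginal cost = private MC + MEC = 39 + 2q.
Set SMC = demand: 39 + 2q = 58 - 3q → q* = 3.8000.

q* = 4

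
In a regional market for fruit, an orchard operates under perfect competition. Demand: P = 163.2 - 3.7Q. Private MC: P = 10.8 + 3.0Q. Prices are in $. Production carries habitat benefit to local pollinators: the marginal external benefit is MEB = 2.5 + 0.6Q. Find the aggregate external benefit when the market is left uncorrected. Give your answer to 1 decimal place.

$212.1

Market equilibrium (private): 10.8 + 3.0Q = 163.2 - 3.7Q → Q_m = 22.7463.
Total external benefit = ∫₀^{Q_m} (2.5 + 0.6Q) dQ = 2.5×22.7463 + ½×0.6×22.7463² = 212.0840.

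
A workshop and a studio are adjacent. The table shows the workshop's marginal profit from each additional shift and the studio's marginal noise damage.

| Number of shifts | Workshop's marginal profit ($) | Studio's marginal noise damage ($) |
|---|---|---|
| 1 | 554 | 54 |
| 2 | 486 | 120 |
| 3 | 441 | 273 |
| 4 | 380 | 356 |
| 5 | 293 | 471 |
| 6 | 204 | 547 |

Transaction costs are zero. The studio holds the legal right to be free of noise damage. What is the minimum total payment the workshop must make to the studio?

Efficient level: marginal profit ≥ marginal noise damage through level 4, so k* = 4.
With the studio holding the right, the workshop must at least compensate total damage at k*: 54 + 120 + 273 + 356 = 803.

$803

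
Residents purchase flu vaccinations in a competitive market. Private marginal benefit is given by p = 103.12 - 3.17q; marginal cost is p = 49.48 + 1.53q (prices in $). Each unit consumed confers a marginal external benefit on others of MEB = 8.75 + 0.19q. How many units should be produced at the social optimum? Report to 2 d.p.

q* = 13.83

Social marginal benefit = demand + MEB = 111.87 - 2.98q.
Set SMB = MC: 111.87 - 2.98q = 49.48 + 1.53q → q* = 13.8337.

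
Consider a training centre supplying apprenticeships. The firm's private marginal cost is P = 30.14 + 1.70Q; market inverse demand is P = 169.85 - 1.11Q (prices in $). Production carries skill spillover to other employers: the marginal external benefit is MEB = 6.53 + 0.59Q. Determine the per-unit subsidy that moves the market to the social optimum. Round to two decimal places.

subsidy = $45.40 per unit

Social marginal cost = private MC − MEB = 23.61 + 1.11Q.
Set SMC = demand: 23.61 + 1.11Q = 169.85 - 1.11Q → Q* = 65.8739.
The Pigouvian subsidy equals MEB at Q*: 6.53 + 0.59×65.8739 = 45.3956.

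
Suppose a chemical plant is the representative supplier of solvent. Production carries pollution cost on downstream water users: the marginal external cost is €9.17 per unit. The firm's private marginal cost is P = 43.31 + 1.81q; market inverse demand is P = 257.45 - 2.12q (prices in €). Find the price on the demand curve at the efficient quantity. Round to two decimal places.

Social marginal cost = private MC + MEC = 52.48 + 1.81q.
Set SMC = demand: 52.48 + 1.81q = 257.45 - 2.12q → q* = 52.1552.
Consumer price on the demand curve at q*: 257.45 − 2.12×52.1552 = 146.8810.

P = €146.88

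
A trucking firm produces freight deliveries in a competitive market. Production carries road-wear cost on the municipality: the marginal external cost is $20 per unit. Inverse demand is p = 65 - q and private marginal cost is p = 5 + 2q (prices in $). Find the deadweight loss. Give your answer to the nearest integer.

DWL = $67

Market equilibrium (private): 5 + 2q = 65 - q → q_m = 20.0000.
Social marginal cost = private MC + MEC = 25 + 2q.
Set SMC = demand: 25 + 2q = 65 - q → q* = 13.3333.
Height of the DWL triangle at q_m is SMC(q_m) − demand(q_m) = MEC(q_m) = 20.0000.
DWL = ½ × 6.6667 × 20.0000 = 66.6670.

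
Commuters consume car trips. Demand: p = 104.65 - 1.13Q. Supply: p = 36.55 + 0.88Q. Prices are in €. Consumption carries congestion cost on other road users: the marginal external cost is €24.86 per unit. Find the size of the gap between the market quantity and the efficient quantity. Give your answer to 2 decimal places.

Market equilibrium (private): 36.55 + 0.88Q = 104.65 - 1.13Q → Q_m = 33.8806.
Social marginal benefit = demand − MEC = 79.79 - 1.13Q.
Set SMB = MC: 79.79 - 1.13Q = 36.55 + 0.88Q → Q* = 21.5124.
Gap = |33.8806 − 21.5124| = 12.3682.

12.37 units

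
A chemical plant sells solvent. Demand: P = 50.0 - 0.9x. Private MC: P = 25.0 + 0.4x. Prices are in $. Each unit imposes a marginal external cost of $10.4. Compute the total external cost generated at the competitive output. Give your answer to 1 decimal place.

$200.0

Market equilibrium (private): 25.0 + 0.4x = 50.0 - 0.9x → x_m = 19.2308.
Total external cost = MEC × x_m = 10.4 × 19.2308 = 200.0003.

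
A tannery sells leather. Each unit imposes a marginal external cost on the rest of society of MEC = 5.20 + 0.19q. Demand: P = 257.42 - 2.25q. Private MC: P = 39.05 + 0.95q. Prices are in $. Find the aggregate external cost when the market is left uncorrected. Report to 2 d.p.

$797.25

Market equilibrium (private): 39.05 + 0.95q = 257.42 - 2.25q → q_m = 68.2406.
Total external cost = ∫₀^{q_m} (5.20 + 0.19q) dq = 5.20×68.2406 + ½×0.19×68.2406² = 797.2452.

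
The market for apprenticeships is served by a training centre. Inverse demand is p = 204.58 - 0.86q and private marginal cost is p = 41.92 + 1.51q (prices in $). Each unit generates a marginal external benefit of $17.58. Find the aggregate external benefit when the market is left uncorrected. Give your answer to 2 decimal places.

Market equilibrium (private): 41.92 + 1.51q = 204.58 - 0.86q → q_m = 68.6329.
Total external benefit = MEB × q_m = 17.58 × 68.6329 = 1206.5664.

$1206.57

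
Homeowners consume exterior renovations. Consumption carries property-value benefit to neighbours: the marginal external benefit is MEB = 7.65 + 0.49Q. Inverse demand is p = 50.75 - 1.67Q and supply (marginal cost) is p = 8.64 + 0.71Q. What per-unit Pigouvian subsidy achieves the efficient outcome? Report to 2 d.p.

Social marginal benefit = demand + MEB = 58.40 - 1.18Q.
Set SMB = MC: 58.40 - 1.18Q = 8.64 + 0.71Q → Q* = 26.3280.
The Pigouvian subsidy equals MEB at Q*: 7.65 + 0.49×26.3280 = 20.5507.

subsidy = 20.55 per unit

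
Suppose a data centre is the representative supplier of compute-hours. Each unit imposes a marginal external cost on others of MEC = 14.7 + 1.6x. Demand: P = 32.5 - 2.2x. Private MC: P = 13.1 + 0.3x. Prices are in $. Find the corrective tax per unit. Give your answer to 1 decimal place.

Social marginal cost = private MC + MEC = 27.8 + 1.9x.
Set SMC = demand: 27.8 + 1.9x = 32.5 - 2.2x → x* = 1.1463.
The Pigouvian tax equals MEC at x*: 14.7 + 1.6×1.1463 = 16.5341.

tax = $16.5 per unit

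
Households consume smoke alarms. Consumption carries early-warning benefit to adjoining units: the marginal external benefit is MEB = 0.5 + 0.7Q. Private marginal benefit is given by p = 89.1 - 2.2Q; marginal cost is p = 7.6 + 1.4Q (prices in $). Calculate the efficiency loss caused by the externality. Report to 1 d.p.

Market equilibrium (private): 7.6 + 1.4Q = 89.1 - 2.2Q → Q_m = 22.6389.
Social marginal benefit = demand + MEB = 89.6 - 1.5Q.
Set SMB = MC: 89.6 - 1.5Q = 7.6 + 1.4Q → Q* = 28.2759.
Between Q* and Q_m the wedge SMB − MC runs linearly from 0 to MEB(Q_m), so the loss is a triangle.
DWL = ½ × 5.6370 × 16.3472 = 46.0746.

DWL = $46.1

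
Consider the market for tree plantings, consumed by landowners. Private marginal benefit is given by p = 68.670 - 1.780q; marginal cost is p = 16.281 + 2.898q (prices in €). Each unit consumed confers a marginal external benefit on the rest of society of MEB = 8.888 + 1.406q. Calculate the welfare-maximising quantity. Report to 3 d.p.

q* = 18.728

Social marginal benefit = demand + MEB = 77.558 - 0.374q.
Set SMB = MC: 77.558 - 0.374q = 16.281 + 2.898q → q* = 18.7277.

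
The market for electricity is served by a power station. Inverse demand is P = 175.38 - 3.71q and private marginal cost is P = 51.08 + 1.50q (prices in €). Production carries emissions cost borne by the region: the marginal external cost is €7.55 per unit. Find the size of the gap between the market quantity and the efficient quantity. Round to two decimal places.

Market equilibrium (private): 51.08 + 1.50q = 175.38 - 3.71q → q_m = 23.8580.
Social marginal cost = private MC + MEC = 58.63 + 1.50q.
Set SMC = demand: 58.63 + 1.50q = 175.38 - 3.71q → q* = 22.4088.
Gap = |23.8580 − 22.4088| = 1.4492.

1.45 units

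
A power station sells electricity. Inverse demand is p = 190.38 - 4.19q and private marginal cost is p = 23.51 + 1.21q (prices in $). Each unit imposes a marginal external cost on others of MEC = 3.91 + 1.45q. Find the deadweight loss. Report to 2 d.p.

DWL = $173.24

Market equilibrium (private): 23.51 + 1.21q = 190.38 - 4.19q → q_m = 30.9019.
Social marginal cost = private MC + MEC = 27.42 + 2.66q.
Set SMC = demand: 27.42 + 2.66q = 190.38 - 4.19q → q* = 23.7898.
Height of the DWL triangle at q_m is SMC(q_m) − demand(q_m) = MEC(q_m) = 48.7177.
DWL = ½ × 7.1121 × 48.7177 = 173.2426.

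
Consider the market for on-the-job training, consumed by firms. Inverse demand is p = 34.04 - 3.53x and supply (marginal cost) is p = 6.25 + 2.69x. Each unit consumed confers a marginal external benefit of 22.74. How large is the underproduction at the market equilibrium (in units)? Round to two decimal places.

3.66 units

Market equilibrium (private): 6.25 + 2.69x = 34.04 - 3.53x → x_m = 4.4678.
Social marginal benefit = demand + MEB = 56.78 - 3.53x.
Set SMB = MC: 56.78 - 3.53x = 6.25 + 2.69x → x* = 8.1238.
Gap = |4.4678 − 8.1238| = 3.6560.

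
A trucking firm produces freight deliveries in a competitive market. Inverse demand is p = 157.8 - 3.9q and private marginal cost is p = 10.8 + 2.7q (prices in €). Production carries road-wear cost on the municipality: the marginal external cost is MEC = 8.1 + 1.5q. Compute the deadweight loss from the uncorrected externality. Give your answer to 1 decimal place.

DWL = €106.4

Market equilibrium (private): 10.8 + 2.7q = 157.8 - 3.9q → q_m = 22.2727.
Social marginal cost = private MC + MEC = 18.9 + 4.2q.
Set SMC = demand: 18.9 + 4.2q = 157.8 - 3.9q → q* = 17.1481.
Between q* and q_m the wedge SMC − demand runs linearly from 0 to MEC(q_m), so the loss is a triangle.
DWL = ½ × 5.1246 × 41.5091 = 106.3588.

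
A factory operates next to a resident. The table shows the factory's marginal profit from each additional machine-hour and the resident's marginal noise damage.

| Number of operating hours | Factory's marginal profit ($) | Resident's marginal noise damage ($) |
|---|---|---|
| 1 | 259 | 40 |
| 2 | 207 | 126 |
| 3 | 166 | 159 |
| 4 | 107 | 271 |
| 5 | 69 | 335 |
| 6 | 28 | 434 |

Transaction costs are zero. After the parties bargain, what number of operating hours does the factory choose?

3

Bargaining reaches the level where marginal profit last exceeds marginal noise damage.
That holds through level 3 (166 ≥ 159) but not at 4 (107 < 271).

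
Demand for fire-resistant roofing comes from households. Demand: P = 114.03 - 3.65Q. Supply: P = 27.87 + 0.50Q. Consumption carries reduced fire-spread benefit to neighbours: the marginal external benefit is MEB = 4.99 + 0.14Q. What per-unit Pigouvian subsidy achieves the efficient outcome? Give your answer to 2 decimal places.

Social marginal benefit = demand + MEB = 119.02 - 3.51Q.
Set SMB = MC: 119.02 - 3.51Q = 27.87 + 0.50Q → Q* = 22.7307.
The Pigouvian subsidy equals MEB at Q*: 4.99 + 0.14×22.7307 = 8.1723.

subsidy = 8.17 per unit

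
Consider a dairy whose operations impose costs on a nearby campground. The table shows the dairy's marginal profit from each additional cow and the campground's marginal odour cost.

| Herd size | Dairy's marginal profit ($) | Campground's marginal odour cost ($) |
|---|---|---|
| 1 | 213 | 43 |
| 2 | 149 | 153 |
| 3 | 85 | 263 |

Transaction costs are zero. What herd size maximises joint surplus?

1

Bargaining reaches the level where marginal profit last exceeds marginal odour cost.
That holds through level 1 (213 ≥ 43) but not at 2 (149 < 153).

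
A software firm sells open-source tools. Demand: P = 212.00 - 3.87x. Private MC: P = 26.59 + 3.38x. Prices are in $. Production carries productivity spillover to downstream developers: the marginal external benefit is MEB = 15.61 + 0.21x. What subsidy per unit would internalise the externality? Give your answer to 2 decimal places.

Social marginal cost = private MC − MEB = 10.98 + 3.17x.
Set SMC = demand: 10.98 + 3.17x = 212.00 - 3.87x → x* = 28.5540.
The Pigouvian subsidy equals MEB at x*: 15.61 + 0.21×28.5540 = 21.6063.

subsidy = $21.61 per unit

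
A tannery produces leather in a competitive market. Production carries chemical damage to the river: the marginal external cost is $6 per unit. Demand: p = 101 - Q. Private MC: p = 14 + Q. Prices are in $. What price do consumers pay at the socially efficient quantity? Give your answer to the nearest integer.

P = $61

Social marginal cost = private MC + MEC = 20 + Q.
Set SMC = demand: 20 + Q = 101 - Q → Q* = 40.5000.
Consumer price on the demand curve at Q*: 101 − 1×40.5000 = 60.5000.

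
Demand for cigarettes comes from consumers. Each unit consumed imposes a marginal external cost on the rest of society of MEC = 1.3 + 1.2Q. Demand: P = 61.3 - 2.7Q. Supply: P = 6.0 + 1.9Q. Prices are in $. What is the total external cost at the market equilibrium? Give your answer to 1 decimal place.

$102.3

Market equilibrium (private): 6.0 + 1.9Q = 61.3 - 2.7Q → Q_m = 12.0217.
Total external cost = ∫₀^{Q_m} (1.3 + 1.2Q) dQ = 1.3×12.0217 + ½×1.2×12.0217² = 102.3410.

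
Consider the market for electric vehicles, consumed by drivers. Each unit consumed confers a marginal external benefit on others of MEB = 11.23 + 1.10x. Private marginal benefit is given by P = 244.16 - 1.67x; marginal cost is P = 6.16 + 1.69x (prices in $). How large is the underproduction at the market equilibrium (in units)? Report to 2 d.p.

39.45 units

Market equilibrium (private): 6.16 + 1.69x = 244.16 - 1.67x → x_m = 70.8333.
Social marginal benefit = demand + MEB = 255.39 - 0.57x.
Set SMB = MC: 255.39 - 0.57x = 6.16 + 1.69x → x* = 110.2788.
Gap = |70.8333 − 110.2788| = 39.4455.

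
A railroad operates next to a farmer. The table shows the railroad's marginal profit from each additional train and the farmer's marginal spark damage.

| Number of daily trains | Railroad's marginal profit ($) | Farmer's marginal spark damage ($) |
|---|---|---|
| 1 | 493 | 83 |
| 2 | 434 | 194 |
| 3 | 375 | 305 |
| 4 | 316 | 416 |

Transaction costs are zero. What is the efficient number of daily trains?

Bargaining reaches the level where marginal profit last exceeds marginal spark damage.
That holds through level 3 (375 ≥ 305) but not at 4 (316 < 416).

3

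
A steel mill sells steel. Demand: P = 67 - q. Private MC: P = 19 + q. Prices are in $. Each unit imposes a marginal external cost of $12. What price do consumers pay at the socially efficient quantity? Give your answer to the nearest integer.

P = $49

Social marginal cost = private MC + MEC = 31 + q.
Set SMC = demand: 31 + q = 67 - q → q* = 18.0000.
Consumer price on the demand curve at q*: 67 − 1×18.0000 = 49.0000.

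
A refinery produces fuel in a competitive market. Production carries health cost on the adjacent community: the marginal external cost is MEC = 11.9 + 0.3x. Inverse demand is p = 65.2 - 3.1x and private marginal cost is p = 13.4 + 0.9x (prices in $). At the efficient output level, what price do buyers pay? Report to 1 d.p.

Social marginal cost = private MC + MEC = 25.3 + 1.2x.
Set SMC = demand: 25.3 + 1.2x = 65.2 - 3.1x → x* = 9.2791.
Consumer price on the demand curve at x*: 65.2 − 3.1×9.2791 = 36.4348.

P = $36.4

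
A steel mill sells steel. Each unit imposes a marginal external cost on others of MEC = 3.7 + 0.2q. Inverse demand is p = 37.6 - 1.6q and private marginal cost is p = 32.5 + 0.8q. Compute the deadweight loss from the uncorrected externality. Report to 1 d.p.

DWL = 3.3

Market equilibrium (private): 32.5 + 0.8q = 37.6 - 1.6q → q_m = 2.1250.
Social marginal cost = private MC + MEC = 36.2 + q.
Set SMC = demand: 36.2 + q = 37.6 - 1.6q → q* = 0.5385.
Between q* and q_m the wedge SMC − demand runs linearly from 0 to MEC(q_m), so the loss is a triangle.
DWL = ½ × 1.5865 × 4.1250 = 3.2722.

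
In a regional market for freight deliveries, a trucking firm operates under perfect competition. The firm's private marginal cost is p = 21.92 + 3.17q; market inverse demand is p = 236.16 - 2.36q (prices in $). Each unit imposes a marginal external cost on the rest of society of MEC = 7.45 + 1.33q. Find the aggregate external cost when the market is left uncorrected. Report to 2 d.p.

Market equilibrium (private): 21.92 + 3.17q = 236.16 - 2.36q → q_m = 38.7414.
Total external cost = ∫₀^{q_m} (7.45 + 1.33q) dq = 7.45×38.7414 + ½×1.33×38.7414² = 1286.7193.

$1286.72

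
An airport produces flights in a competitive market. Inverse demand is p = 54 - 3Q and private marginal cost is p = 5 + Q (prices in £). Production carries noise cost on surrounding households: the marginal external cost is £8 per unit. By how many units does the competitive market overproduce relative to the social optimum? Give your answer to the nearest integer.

Market equilibrium (private): 5 + Q = 54 - 3Q → Q_m = 12.2500.
Social marginal cost = private MC + MEC = 13 + Q.
Set SMC = demand: 13 + Q = 54 - 3Q → Q* = 10.2500.
Gap = |12.2500 − 10.2500| = 2.0000.

2 units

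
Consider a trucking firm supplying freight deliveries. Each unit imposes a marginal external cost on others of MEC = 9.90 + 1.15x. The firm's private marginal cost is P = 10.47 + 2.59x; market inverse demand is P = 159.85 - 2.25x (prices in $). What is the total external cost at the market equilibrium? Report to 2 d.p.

Market equilibrium (private): 10.47 + 2.59x = 159.85 - 2.25x → x_m = 30.8636.
Total external cost = ∫₀^{x_m} (9.90 + 1.15x) dx = 9.90×30.8636 + ½×1.15×30.8636² = 853.2727.

$853.27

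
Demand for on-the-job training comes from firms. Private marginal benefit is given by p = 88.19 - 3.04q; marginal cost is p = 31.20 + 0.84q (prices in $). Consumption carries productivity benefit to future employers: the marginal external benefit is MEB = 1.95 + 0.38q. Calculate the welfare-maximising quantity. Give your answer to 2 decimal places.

Social marginal benefit = demand + MEB = 90.14 - 2.66q.
Set SMB = MC: 90.14 - 2.66q = 31.20 + 0.84q → q* = 16.8400.

q* = 16.84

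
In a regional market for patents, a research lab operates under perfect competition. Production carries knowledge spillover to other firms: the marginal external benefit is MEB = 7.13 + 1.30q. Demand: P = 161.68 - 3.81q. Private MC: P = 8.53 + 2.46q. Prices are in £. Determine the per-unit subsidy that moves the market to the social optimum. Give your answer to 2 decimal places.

Social marginal cost = private MC − MEB = 1.40 + 1.16q.
Set SMC = demand: 1.40 + 1.16q = 161.68 - 3.81q → q* = 32.2495.
The Pigouvian subsidy equals MEB at q*: 7.13 + 1.30×32.2495 = 49.0544.

subsidy = £49.05 per unit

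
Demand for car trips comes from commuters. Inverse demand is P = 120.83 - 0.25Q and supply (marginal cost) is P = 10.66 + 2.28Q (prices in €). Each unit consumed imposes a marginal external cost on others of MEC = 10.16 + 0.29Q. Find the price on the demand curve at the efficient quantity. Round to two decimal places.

P = €111.96

Social marginal benefit = demand − MEC = 110.67 - 0.54Q.
Set SMB = MC: 110.67 - 0.54Q = 10.66 + 2.28Q → Q* = 35.4645.
Consumer price on the demand curve at Q*: 120.83 − 0.25×35.4645 = 111.9639.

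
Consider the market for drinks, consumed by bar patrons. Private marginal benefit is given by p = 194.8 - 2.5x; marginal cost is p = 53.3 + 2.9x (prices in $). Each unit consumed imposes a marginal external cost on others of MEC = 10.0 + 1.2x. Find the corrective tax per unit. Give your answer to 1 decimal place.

tax = $33.9 per unit

Social marginal benefit = demand − MEC = 184.8 - 3.7x.
Set SMB = MC: 184.8 - 3.7x = 53.3 + 2.9x → x* = 19.9242.
The Pigouvian tax equals MEC at x*: 10.0 + 1.2×19.9242 = 33.9090.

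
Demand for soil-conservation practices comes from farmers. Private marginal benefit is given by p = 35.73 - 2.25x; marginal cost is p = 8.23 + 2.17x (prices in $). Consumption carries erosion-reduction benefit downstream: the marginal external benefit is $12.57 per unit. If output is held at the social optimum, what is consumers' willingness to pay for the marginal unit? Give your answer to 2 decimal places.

P = $15.33

Social marginal benefit = demand + MEB = 48.30 - 2.25x.
Set SMB = MC: 48.30 - 2.25x = 8.23 + 2.17x → x* = 9.0656.
Consumer price on the demand curve at x*: 35.73 − 2.25×9.0656 = 15.3324.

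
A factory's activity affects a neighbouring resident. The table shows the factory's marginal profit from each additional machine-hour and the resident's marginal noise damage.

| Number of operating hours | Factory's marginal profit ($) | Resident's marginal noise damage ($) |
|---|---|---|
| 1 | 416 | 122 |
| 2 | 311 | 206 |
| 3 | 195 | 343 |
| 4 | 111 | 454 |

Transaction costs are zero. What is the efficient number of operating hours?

2

Bargaining reaches the level where marginal profit last exceeds marginal noise damage.
That holds through level 2 (311 ≥ 206) but not at 3 (195 < 343).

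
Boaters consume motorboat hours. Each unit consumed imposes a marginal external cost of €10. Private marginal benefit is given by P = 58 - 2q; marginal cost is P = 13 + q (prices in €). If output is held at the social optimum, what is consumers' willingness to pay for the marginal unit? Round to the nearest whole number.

Social marginal benefit = demand − MEC = 48 - 2q.
Set SMB = MC: 48 - 2q = 13 + q → q* = 11.6667.
Consumer price on the demand curve at q*: 58 − 2×11.6667 = 34.6666.

P = €35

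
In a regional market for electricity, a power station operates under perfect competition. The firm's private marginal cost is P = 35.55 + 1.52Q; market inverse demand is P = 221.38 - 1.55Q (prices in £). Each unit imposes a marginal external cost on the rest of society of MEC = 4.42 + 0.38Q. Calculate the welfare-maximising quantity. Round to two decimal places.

Social marginal cost = private MC + MEC = 39.97 + 1.90Q.
Set SMC = demand: 39.97 + 1.90Q = 221.38 - 1.55Q → Q* = 52.5826.

Q* = 52.58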